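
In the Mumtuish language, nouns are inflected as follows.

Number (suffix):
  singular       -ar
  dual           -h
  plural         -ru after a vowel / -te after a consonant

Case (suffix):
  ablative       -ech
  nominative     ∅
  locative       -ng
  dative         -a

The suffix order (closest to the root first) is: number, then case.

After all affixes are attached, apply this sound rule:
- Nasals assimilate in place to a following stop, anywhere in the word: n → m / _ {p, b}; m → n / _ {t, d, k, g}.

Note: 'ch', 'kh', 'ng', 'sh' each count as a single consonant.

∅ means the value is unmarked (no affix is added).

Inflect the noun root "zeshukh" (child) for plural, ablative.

zeshukhteech

Attach number plural -te (after consonant 'kh') → zeshukhte.
Attach case ablative -ech → zeshukhteech.
Nasal assimilation: no change.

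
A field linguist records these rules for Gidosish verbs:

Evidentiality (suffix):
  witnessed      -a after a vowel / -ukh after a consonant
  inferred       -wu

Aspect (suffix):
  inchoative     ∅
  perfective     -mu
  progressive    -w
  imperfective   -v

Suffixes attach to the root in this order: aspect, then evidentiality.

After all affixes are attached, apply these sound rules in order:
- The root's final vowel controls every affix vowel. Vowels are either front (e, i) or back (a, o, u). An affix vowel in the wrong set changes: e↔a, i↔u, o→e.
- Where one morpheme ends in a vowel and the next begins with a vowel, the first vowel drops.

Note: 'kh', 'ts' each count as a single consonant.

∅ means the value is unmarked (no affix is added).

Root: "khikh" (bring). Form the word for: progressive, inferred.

khikhwwi

Attach aspect progressive -w → khikhw.
Attach evidentiality inferred -wu → khikhwwu.
Apply vowel harmony: khikhwwu → khikhwwi.
Vowel deletion: no change.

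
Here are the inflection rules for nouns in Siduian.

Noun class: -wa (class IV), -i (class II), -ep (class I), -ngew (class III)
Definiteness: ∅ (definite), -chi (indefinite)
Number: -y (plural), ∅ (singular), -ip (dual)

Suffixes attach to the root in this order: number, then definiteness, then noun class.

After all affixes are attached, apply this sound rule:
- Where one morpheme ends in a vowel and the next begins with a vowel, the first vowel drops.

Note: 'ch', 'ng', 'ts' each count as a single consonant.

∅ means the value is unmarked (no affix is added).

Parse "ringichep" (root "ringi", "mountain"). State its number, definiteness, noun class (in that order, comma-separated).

Segment: ringi-chi-ep.
number: ∅ → singular.
definiteness: -chi → indefinite.
noun class: -ep → class I.

singular, indefinite, class I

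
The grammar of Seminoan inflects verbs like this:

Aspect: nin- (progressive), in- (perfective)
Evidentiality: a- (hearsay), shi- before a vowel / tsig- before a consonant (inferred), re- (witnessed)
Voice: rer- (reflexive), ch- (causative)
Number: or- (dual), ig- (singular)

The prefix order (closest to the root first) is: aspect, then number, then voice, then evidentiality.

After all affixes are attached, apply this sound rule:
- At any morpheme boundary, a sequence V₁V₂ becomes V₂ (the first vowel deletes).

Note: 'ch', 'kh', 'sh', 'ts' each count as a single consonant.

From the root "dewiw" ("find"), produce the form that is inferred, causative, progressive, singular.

tsigchignindewiw

Attach aspect progressive nin- → nindewiw.
Attach number singular ig- → ignindewiw.
Attach voice causative ch- → chignindewiw.
Attach evidentiality inferred tsig- (before consonant 'ch') → tsigchignindewiw.
Vowel deletion: no change.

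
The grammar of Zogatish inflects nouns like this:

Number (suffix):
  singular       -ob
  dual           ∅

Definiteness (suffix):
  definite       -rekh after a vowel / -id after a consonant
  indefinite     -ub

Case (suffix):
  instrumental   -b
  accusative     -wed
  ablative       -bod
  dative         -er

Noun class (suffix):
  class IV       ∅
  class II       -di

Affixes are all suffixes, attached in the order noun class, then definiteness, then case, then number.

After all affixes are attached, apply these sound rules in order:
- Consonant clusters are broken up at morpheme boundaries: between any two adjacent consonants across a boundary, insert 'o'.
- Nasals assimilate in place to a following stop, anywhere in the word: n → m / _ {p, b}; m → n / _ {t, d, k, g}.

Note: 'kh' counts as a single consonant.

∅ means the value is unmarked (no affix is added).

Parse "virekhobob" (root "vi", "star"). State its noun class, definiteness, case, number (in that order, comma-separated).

Segment: vi-rekh-b-ob.
noun class: ∅ → class IV.
definiteness: -rekh/id → definite.
case: -b → instrumental.
number: -ob → singular.

class IV, definite, instrumental, singular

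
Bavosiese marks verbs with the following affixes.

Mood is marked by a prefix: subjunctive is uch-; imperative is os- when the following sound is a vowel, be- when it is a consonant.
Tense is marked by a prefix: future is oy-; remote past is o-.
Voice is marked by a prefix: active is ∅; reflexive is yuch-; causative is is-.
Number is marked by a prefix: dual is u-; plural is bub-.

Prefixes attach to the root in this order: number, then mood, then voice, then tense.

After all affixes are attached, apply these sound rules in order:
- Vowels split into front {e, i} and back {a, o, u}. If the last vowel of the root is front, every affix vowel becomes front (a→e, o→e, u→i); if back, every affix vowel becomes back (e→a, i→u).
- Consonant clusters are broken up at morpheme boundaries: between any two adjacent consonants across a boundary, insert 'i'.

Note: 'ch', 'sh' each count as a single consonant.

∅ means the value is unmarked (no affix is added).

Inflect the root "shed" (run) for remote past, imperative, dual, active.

eesished

Attach number dual u- → ushed.
Attach mood imperative os- (before vowel 'u') → osushed.
voice = active: zero marking, form stays osushed.
Attach tense remote past o- → oosushed.
Apply vowel harmony: oosushed → eesished.
Epenthesis: no change.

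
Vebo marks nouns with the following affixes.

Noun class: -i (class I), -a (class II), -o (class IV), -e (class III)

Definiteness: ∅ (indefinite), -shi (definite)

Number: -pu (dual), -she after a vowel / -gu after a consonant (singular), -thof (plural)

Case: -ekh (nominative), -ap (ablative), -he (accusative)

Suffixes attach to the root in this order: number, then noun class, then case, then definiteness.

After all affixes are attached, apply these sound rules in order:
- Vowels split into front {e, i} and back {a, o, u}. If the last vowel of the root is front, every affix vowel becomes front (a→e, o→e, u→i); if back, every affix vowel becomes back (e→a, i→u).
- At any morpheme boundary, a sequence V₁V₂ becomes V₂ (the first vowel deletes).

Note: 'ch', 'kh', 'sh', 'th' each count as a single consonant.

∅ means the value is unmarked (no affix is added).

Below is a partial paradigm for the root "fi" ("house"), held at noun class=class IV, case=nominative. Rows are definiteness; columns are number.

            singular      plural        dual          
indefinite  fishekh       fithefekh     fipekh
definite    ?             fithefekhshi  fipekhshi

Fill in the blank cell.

Attach number singular -she (after vowel 'i') → fishe.
Attach noun class class IV -o → fisheo.
Attach case nominative -ekh → fisheoekh.
Attach definiteness definite -shi → fisheoekhshi.
Apply vowel harmony: fisheoekhshi → fisheeekhshi.
Apply vowel deletion: fisheeekhshi → fishekhshi.

fishekhshi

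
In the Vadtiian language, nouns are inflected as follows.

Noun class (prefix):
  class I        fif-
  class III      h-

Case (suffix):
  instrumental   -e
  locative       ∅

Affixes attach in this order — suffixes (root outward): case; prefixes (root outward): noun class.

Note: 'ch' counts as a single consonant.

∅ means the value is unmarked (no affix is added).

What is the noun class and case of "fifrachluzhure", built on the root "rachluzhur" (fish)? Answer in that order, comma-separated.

class I, instrumental

Segment: fif-rachluzhur-e.
noun class: fif- → class I.
case: -e → instrumental.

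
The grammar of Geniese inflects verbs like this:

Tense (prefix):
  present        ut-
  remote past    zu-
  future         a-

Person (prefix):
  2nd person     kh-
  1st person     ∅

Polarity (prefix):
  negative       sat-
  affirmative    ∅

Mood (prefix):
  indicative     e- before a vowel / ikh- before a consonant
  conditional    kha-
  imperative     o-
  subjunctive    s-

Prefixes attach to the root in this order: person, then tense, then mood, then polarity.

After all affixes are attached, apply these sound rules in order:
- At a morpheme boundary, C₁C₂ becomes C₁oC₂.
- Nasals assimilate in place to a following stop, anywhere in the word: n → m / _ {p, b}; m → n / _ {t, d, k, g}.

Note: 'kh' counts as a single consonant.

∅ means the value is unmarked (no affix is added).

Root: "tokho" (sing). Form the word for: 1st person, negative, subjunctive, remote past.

satosozutokho

person = 1st person: zero marking, form stays tokho.
Attach tense remote past zu- → zutokho.
Attach mood subjunctive s- → szutokho.
Attach polarity negative sat- → satszutokho.
Apply epenthesis: satszutokho → satosozutokho.
Nasal assimilation: no change.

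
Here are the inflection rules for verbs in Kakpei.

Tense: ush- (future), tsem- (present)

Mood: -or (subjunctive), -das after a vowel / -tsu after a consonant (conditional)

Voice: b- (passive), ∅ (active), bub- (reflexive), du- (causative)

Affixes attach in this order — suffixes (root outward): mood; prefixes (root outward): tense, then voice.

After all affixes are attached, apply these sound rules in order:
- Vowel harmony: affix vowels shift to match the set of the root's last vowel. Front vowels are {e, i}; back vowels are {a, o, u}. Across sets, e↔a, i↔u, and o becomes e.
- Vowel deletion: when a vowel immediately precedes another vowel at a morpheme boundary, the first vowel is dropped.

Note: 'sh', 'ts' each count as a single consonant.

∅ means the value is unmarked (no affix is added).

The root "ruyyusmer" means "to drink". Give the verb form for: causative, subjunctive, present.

ditsemruyyusmerer

Attach tense present tsem- → tsemruyyusmer.
Attach mood subjunctive -or → tsemruyyusmeror.
Attach voice causative du- → dutsemruyyusmeror.
Apply vowel harmony: dutsemruyyusmeror → ditsemruyyusmerer.
Vowel deletion: no change.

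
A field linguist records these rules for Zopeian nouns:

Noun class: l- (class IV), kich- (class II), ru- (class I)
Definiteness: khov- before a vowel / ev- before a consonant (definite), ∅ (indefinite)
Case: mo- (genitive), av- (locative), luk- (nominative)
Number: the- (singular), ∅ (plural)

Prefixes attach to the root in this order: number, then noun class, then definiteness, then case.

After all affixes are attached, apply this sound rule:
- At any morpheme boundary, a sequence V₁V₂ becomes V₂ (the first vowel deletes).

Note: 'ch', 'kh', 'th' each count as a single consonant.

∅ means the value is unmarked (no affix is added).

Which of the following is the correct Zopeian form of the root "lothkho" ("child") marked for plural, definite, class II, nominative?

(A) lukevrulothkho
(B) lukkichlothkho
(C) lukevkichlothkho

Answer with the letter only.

number = plural: zero marking, form stays lothkho.
Attach noun class class II kich- → kichlothkho.
Attach definiteness definite ev- (before consonant 'k') → evkichlothkho.
Attach case nominative luk- → lukevkichlothkho.
Vowel deletion: no change.
So the correct form is lukevkichlothkho, option (C).
(B) lukkichlothkho is wrong: it uses indefinite instead of definite for definiteness.
(A) lukevrulothkho is wrong: it uses class I instead of class II for noun class.

C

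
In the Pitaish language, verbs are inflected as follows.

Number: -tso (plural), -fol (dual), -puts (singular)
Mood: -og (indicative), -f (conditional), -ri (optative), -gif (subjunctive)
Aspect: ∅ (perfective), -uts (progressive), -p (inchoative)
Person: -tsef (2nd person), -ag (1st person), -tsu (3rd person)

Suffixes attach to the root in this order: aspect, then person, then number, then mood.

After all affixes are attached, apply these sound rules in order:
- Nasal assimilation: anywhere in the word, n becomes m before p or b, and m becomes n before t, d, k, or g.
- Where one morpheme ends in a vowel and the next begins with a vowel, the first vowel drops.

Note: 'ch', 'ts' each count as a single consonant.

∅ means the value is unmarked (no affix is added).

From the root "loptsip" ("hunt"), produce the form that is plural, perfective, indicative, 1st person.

loptsipagtsog

aspect = perfective: zero marking, form stays loptsip.
Attach person 1st person -ag → loptsipag.
Attach number plural -tso → loptsipagtso.
Attach mood indicative -og → loptsipagtsoog.
Nasal assimilation: no change.
Apply vowel deletion: loptsipagtsoog → loptsipagtsog.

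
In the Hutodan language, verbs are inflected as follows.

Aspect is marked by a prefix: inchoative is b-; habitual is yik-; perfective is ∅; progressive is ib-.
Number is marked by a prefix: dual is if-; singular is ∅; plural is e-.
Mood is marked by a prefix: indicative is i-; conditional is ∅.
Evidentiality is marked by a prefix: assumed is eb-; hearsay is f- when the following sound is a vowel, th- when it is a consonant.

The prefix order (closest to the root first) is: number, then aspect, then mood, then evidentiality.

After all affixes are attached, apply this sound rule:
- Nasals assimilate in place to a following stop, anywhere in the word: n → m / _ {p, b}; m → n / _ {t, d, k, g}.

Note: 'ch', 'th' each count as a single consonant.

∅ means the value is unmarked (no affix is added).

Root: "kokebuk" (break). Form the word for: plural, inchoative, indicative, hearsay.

fibekokebuk

Attach number plural e- → ekokebuk.
Attach aspect inchoative b- → bekokebuk.
Attach mood indicative i- → ibekokebuk.
Attach evidentiality hearsay f- (before vowel 'i') → fibekokebuk.
Nasal assimilation: no change.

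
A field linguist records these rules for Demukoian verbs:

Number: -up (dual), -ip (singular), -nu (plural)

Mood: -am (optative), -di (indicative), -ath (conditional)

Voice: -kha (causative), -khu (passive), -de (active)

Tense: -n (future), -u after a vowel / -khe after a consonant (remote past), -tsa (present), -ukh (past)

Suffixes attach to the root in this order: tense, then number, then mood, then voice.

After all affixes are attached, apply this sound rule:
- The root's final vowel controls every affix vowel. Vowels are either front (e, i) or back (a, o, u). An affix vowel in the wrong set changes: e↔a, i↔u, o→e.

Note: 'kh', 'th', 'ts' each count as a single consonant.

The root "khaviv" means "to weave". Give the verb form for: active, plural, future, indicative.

khavivnnidide

Attach tense future -n → khavivn.
Attach number plural -nu → khavivnnu.
Attach mood indicative -di → khavivnnudi.
Attach voice active -de → khavivnnudide.
Apply vowel harmony: khavivnnudide → khavivnnidide.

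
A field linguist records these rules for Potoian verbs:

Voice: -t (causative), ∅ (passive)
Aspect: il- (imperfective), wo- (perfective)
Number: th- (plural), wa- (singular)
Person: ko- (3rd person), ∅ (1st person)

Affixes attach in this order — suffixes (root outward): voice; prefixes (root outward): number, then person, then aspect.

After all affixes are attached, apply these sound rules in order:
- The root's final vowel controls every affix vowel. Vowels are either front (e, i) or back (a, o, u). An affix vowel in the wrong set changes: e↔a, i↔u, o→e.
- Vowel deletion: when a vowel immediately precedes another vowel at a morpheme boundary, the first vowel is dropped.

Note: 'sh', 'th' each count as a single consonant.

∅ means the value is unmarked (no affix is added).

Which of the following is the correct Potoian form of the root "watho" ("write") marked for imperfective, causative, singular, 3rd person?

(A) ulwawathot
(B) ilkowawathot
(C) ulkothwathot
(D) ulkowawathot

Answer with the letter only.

D

Attach number singular wa- → wawatho.
Attach voice causative -t → wawathot.
Attach person 3rd person ko- → kowawathot.
Attach aspect imperfective il- → ilkowawathot.
Apply vowel harmony: ilkowawathot → ulkowawathot.
Vowel deletion: no change.
So the correct form is ulkowawathot, option (D).
(C) ulkothwathot is wrong: it uses plural instead of singular for number.
(A) ulwawathot is wrong: it uses 1st person instead of 3rd person for person.
(B) ilkowawathot is wrong: it fails to apply the sound rule(s).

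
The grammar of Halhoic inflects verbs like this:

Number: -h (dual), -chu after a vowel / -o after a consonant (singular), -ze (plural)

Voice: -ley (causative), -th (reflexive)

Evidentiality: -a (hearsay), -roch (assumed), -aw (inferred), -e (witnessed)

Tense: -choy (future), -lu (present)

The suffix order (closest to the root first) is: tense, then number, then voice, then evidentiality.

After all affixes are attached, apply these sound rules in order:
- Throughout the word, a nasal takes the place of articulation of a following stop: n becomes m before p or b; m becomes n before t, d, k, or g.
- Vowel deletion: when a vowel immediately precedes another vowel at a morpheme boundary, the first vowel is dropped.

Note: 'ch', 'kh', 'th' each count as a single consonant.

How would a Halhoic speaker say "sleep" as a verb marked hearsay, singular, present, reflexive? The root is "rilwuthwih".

Attach tense present -lu → rilwuthwihlu.
Attach number singular -chu (after vowel 'u') → rilwuthwihluchu.
Attach voice reflexive -th → rilwuthwihluchuth.
Attach evidentiality hearsay -a → rilwuthwihluchutha.
Nasal assimilation: no change.
Vowel deletion: no change.

rilwuthwihluchutha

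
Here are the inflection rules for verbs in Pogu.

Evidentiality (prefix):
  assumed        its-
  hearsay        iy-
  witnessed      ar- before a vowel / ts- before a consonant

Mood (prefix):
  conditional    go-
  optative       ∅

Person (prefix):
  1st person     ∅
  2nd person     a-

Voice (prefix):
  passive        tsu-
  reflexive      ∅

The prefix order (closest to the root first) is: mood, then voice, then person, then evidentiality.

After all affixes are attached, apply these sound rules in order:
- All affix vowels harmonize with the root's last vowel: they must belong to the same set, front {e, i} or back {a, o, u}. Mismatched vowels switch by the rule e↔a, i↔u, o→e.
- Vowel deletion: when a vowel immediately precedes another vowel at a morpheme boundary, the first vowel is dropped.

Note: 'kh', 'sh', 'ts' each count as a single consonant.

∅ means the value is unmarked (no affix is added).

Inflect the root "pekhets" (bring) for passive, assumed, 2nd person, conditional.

Attach mood conditional go- → gopekhets.
Attach voice passive tsu- → tsugopekhets.
Attach person 2nd person a- → atsugopekhets.
Attach evidentiality assumed its- → itsatsugopekhets.
Apply vowel harmony: itsatsugopekhets → itsetsigepekhets.
Vowel deletion: no change.

itsetsigepekhets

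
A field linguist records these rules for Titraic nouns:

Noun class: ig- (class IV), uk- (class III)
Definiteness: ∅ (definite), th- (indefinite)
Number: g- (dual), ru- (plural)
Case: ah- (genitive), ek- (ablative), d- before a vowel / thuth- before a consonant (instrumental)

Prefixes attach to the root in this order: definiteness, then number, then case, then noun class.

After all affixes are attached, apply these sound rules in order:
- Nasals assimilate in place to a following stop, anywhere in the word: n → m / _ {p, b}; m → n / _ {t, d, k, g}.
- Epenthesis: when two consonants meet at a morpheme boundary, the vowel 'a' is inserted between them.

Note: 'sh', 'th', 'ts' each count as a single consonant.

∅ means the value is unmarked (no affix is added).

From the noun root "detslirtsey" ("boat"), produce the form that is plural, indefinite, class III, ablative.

ukekaruthadetslirtsey

Attach definiteness indefinite th- → thdetslirtsey.
Attach number plural ru- → ruthdetslirtsey.
Attach case ablative ek- → ekruthdetslirtsey.
Attach noun class class III uk- → ukekruthdetslirtsey.
Nasal assimilation: no change.
Apply epenthesis: ukekruthdetslirtsey → ukekaruthadetslirtsey.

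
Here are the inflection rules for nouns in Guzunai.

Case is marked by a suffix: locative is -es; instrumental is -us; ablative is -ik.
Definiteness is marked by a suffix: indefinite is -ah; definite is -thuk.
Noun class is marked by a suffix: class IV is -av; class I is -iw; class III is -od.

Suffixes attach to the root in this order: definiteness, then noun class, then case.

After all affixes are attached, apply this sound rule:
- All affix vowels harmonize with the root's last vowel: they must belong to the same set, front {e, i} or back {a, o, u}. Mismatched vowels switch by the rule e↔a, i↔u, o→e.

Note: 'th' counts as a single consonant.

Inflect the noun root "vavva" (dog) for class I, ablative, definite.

Attach definiteness definite -thuk → vavvathuk.
Attach noun class class I -iw → vavvathukiw.
Attach case ablative -ik → vavvathukiwik.
Apply vowel harmony: vavvathukiwik → vavvathukuwuk.

vavvathukuwuk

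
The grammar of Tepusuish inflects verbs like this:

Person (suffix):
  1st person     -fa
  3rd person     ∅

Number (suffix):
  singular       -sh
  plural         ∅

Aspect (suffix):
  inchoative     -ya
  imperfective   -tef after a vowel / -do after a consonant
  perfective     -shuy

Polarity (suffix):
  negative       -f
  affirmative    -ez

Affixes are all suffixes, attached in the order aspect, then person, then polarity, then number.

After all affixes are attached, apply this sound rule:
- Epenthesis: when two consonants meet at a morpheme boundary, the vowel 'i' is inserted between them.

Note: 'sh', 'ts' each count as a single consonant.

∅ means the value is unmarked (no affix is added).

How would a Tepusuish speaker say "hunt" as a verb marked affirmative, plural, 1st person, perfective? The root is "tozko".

Attach aspect perfective -shuy → tozkoshuy.
Attach person 1st person -fa → tozkoshuyfa.
Attach polarity affirmative -ez → tozkoshuyfaez.
number = plural: zero marking, form stays tozkoshuyfaez.
Apply epenthesis: tozkoshuyfaez → tozkoshuyifaez.

tozkoshuyifaez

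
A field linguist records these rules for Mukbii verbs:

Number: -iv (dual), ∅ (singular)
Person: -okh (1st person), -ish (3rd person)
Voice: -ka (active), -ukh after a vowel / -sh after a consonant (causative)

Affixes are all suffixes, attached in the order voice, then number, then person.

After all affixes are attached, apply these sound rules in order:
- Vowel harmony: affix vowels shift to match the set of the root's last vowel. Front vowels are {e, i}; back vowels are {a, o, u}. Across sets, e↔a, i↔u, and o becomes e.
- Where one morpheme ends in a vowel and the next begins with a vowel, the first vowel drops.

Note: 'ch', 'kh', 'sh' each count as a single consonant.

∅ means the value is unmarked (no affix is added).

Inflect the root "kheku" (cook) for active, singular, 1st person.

Attach voice active -ka → khekuka.
number = singular: zero marking, form stays khekuka.
Attach person 1st person -okh → khekukaokh.
Vowel harmony: no change.
Apply vowel deletion: khekukaokh → khekukokh.

khekukokh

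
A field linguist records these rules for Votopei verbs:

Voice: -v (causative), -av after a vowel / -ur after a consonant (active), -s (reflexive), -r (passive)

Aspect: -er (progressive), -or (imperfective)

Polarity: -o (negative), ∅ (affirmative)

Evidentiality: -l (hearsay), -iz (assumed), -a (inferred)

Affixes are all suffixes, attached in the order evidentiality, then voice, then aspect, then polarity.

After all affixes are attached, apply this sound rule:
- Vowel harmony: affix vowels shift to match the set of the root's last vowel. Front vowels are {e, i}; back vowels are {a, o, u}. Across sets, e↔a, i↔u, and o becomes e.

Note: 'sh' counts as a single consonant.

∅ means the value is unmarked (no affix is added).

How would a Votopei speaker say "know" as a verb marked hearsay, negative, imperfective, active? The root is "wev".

wevlirere

Attach evidentiality hearsay -l → wevl.
Attach voice active -ur (after consonant 'l') → wevlur.
Attach aspect imperfective -or → wevluror.
Attach polarity negative -o → wevluroro.
Apply vowel harmony: wevluroro → wevlirere.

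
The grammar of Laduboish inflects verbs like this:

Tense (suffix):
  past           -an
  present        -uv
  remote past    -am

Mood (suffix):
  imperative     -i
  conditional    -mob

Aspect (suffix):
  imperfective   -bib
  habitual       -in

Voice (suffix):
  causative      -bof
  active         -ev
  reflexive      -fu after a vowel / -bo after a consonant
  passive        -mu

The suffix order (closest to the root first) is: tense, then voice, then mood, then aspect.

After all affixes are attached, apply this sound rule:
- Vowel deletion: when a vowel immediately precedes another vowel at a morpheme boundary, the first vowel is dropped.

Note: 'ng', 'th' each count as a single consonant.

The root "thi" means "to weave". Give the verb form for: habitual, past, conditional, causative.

Attach tense past -an → thian.
Attach voice causative -bof → thianbof.
Attach mood conditional -mob → thianbofmob.
Attach aspect habitual -in → thianbofmobin.
Apply vowel deletion: thianbofmobin → thanbofmobin.

thanbofmobin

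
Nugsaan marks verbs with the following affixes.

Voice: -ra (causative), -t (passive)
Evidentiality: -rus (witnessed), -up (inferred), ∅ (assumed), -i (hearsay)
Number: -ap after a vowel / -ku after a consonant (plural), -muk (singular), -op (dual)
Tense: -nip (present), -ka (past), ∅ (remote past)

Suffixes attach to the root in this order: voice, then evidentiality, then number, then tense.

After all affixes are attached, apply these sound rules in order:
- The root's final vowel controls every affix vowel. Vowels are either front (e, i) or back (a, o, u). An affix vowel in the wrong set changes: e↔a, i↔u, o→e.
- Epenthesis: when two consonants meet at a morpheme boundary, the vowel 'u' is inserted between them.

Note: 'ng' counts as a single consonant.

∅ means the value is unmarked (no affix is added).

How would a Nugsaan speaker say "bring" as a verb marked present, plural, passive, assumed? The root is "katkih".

Attach voice passive -t → katkiht.
evidentiality = assumed: zero marking, form stays katkiht.
Attach number plural -ku (after consonant 't') → katkihtku.
Attach tense present -nip → katkihtkunip.
Apply vowel harmony: katkihtkunip → katkihtkinip.
Apply epenthesis: katkihtkinip → katkihutukinip.

katkihutukinip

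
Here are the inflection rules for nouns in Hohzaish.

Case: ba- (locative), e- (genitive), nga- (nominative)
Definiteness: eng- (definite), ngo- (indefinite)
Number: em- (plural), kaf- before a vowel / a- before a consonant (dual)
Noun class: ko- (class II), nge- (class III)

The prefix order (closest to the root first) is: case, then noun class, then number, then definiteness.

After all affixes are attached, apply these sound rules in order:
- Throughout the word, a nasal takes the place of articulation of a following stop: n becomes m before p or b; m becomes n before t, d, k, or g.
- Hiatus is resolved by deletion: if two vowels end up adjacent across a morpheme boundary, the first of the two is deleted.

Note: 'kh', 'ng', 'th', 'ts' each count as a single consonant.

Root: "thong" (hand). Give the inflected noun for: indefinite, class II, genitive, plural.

Attach case genitive e- → ethong.
Attach noun class class II ko- → koethong.
Attach number plural em- → emkoethong.
Attach definiteness indefinite ngo- → ngoemkoethong.
Apply nasal assimilation: ngoemkoethong → ngoenkoethong.
Apply vowel deletion: ngoenkoethong → ngenkethong.

ngenkethong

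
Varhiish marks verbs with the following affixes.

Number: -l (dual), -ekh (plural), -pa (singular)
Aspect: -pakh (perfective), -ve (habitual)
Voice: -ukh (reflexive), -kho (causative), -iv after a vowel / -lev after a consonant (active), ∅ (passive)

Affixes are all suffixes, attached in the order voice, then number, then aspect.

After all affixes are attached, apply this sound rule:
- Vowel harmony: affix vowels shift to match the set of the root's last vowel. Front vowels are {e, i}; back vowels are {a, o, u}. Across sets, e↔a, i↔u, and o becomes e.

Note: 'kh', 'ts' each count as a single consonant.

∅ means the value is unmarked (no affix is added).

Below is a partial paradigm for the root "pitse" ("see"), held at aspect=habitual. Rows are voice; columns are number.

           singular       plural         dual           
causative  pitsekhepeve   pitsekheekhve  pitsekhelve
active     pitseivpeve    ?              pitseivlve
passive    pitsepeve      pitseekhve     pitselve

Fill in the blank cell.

pitseivekhve

Attach voice active -iv (after vowel 'e') → pitseiv.
Attach number plural -ekh → pitseivekh.
Attach aspect habitual -ve → pitseivekhve.
Vowel harmony: no change.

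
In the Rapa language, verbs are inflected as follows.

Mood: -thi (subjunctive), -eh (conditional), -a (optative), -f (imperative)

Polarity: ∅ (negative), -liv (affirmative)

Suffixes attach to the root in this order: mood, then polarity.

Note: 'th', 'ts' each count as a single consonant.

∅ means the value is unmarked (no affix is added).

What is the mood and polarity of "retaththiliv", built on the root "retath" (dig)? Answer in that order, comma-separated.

Segment: retath-thi-liv.
mood: -thi → subjunctive.
polarity: -liv → affirmative.

subjunctive, affirmative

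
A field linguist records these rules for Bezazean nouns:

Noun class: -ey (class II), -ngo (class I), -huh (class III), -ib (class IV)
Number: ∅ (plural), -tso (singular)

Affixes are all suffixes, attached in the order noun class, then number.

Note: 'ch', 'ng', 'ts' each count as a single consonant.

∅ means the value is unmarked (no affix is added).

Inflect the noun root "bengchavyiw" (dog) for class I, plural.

bengchavyiwngo

Attach noun class class I -ngo → bengchavyiwngo.
number = plural: zero marking, form stays bengchavyiwngo.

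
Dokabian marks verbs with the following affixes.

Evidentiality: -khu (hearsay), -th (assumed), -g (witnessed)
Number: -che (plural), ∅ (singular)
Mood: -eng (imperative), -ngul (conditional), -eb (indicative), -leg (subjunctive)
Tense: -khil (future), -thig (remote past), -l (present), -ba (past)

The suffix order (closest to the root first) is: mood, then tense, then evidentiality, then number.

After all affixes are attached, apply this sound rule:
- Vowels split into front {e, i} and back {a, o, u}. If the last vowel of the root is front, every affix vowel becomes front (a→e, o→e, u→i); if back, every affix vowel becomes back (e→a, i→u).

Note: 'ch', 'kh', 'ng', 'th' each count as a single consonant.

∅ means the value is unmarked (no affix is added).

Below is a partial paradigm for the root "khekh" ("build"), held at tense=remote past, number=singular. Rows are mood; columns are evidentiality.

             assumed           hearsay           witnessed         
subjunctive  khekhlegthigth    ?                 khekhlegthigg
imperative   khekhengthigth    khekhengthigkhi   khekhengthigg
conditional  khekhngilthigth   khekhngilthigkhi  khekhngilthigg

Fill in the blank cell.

Attach mood subjunctive -leg → khekhleg.
Attach tense remote past -thig → khekhlegthig.
Attach evidentiality hearsay -khu → khekhlegthigkhu.
number = singular: zero marking, form stays khekhlegthigkhu.
Apply vowel harmony: khekhlegthigkhu → khekhlegthigkhi.

khekhlegthigkhi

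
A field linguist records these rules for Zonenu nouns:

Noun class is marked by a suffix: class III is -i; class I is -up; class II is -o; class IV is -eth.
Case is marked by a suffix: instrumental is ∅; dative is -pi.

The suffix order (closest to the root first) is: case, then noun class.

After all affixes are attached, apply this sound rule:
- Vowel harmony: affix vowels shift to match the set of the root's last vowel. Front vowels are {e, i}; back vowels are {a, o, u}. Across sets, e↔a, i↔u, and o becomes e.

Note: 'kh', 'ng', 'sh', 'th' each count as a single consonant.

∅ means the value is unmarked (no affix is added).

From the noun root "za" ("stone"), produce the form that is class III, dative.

Attach case dative -pi → zapi.
Attach noun class class III -i → zapii.
Apply vowel harmony: zapii → zapuu.

zapuu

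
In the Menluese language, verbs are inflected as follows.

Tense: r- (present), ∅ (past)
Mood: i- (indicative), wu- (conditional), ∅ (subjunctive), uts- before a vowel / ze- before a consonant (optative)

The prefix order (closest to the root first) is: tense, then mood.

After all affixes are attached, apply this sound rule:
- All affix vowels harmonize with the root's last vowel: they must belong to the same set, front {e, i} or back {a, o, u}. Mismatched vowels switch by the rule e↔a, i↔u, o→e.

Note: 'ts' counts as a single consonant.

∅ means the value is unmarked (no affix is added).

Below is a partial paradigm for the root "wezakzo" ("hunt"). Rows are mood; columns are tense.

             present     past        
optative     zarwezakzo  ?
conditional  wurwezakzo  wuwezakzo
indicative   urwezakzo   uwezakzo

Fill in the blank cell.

tense = past: zero marking, form stays wezakzo.
Attach mood optative ze- (before consonant 'w') → zewezakzo.
Apply vowel harmony: zewezakzo → zawezakzo.

zawezakzo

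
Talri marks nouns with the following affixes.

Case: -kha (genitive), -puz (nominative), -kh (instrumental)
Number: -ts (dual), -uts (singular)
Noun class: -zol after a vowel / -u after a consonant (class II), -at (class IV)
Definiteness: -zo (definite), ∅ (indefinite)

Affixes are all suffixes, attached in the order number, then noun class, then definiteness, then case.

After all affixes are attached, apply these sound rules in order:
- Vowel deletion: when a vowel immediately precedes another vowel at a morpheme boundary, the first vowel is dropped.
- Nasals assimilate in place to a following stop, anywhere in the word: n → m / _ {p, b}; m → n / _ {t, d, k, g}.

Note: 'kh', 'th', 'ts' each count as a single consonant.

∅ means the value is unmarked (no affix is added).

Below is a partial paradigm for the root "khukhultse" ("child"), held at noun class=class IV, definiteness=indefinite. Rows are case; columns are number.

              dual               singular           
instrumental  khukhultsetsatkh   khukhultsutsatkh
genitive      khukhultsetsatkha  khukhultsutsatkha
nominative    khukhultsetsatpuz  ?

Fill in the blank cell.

Attach number singular -uts → khukhultseuts.
Attach noun class class IV -at → khukhultseutsat.
definiteness = indefinite: zero marking, form stays khukhultseutsat.
Attach case nominative -puz → khukhultseutsatpuz.
Apply vowel deletion: khukhultseutsatpuz → khukhultsutsatpuz.
Nasal assimilation: no change.

khukhultsutsatpuz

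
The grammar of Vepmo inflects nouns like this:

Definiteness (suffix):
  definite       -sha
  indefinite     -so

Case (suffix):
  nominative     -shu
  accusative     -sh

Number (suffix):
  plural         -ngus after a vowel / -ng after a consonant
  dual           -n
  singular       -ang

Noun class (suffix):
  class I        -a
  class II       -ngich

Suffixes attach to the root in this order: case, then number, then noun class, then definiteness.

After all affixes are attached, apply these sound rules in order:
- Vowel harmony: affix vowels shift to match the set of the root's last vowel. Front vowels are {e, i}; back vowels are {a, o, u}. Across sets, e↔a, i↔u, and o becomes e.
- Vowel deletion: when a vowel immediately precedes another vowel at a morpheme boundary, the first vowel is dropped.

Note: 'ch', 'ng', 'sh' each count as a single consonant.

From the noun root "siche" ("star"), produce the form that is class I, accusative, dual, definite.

Attach case accusative -sh → sichesh.
Attach number dual -n → sicheshn.
Attach noun class class I -a → sicheshna.
Attach definiteness definite -sha → sicheshnasha.
Apply vowel harmony: sicheshnasha → sicheshneshe.
Vowel deletion: no change.

sicheshneshe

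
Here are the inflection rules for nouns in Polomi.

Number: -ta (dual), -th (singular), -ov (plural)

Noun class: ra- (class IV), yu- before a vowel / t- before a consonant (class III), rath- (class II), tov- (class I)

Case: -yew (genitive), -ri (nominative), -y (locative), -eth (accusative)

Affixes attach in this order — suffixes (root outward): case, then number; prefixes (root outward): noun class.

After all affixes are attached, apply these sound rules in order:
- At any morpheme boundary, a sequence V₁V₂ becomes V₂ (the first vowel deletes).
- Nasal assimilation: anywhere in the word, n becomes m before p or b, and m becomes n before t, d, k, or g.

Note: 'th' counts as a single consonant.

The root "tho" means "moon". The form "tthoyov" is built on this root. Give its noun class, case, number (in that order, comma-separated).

class III, locative, plural

Segment: t-tho-y-ov.
noun class: yu/t- → class III.
case: -y → locative.
number: -ov → plural.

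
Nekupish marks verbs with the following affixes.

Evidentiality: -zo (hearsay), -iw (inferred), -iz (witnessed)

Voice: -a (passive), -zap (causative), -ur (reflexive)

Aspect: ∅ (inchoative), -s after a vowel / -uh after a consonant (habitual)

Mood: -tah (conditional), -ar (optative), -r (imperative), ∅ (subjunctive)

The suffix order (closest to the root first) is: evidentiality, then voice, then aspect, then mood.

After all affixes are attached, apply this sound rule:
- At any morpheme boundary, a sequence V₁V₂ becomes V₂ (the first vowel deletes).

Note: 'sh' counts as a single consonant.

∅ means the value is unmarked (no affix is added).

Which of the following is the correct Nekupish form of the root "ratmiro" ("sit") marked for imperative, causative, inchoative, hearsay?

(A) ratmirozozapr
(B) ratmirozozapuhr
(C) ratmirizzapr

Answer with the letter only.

Attach evidentiality hearsay -zo → ratmirozo.
Attach voice causative -zap → ratmirozozap.
aspect = inchoative: zero marking, form stays ratmirozozap.
Attach mood imperative -r → ratmirozozapr.
Vowel deletion: no change.
So the correct form is ratmirozozapr, option (A).
(B) ratmirozozapuhr is wrong: it uses habitual instead of inchoative for aspect.
(C) ratmirizzapr is wrong: it uses witnessed instead of hearsay for evidentiality.

A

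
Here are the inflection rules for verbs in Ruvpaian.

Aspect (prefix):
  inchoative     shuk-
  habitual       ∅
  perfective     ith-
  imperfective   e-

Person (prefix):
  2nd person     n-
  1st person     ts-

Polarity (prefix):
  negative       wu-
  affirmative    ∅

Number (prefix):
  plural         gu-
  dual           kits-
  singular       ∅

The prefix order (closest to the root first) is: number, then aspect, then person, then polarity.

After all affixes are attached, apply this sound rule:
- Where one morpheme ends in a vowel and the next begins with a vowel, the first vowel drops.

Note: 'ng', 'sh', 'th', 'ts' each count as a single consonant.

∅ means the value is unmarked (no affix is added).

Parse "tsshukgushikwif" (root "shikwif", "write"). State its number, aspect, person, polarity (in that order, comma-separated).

Segment: ts-shuk-gu-shikwif.
number: gu- → plural.
aspect: shuk- → inchoative.
person: ts- → 1st person.
polarity: ∅ → affirmative.

plural, inchoative, 1st person, affirmative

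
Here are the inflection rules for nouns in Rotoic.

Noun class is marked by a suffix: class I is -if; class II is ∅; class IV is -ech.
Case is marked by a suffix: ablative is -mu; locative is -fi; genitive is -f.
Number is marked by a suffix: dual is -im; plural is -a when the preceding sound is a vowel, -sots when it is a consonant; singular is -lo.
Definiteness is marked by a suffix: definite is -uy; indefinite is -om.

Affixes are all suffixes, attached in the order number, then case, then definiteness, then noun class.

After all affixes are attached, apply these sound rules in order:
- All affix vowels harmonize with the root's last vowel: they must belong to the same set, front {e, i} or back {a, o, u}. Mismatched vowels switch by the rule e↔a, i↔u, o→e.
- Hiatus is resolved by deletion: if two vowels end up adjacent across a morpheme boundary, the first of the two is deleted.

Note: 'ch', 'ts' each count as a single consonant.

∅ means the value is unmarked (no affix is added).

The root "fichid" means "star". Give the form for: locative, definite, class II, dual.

fichidimfiy

Attach number dual -im → fichidim.
Attach case locative -fi → fichidimfi.
Attach definiteness definite -uy → fichidimfiuy.
noun class = class II: zero marking, form stays fichidimfiuy.
Apply vowel harmony: fichidimfiuy → fichidimfiiy.
Apply vowel deletion: fichidimfiiy → fichidimfiy.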